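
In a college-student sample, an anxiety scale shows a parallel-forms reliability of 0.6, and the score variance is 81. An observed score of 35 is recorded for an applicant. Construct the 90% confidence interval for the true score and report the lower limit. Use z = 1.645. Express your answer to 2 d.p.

25.64

σ = 81^(1/2) = 9.0000
SEM = 9.0000 * √(1 − 0.6000) = 9.0000 * √0.4000 ≃ 9.0000 * 0.6325 ≃ 5.6921
Half-width = 1.645*5.6921 ≃ 9.3635
Lower limit = 35 − 9.3635 ≃ 25.6365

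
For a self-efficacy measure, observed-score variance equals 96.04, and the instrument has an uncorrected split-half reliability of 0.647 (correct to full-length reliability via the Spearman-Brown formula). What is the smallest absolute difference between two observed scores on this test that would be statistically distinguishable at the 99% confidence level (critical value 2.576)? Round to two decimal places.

16.53

SD = √96.04 = 9.80000
r_full = 2·0.647 / (1 + 0.647) ≃ 0.78567
The standard error of measurement is 9.80000×√(1 − 0.78567) ≃ 9.80000×0.46296 ≃ 4.53698.
SE_diff = SEM × √2 ≃ 4.53698 × 1.41421 ≃ 6.41626
Minimum reliable difference = 2.576 × SE_diff ≃ 2.576 × 6.41626 ≃ 16.52827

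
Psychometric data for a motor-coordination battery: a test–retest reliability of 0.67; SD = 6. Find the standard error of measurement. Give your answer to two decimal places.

3.45

SEM = 6.000*√(1 − 0.670) ≈ 3.447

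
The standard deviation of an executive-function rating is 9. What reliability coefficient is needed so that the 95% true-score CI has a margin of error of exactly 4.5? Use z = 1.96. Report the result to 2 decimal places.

Required SEM = 4.5 / 1.96 ≈ 2.2959
r = 1 − (2.2959/9)² ≈ 1 − 0.0651 ≈ 0.9349

0.93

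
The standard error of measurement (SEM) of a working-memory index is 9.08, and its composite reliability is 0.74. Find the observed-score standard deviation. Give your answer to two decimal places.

17.81

SD = SEM / √(1 − r) = 9.08 / √0.2600 ≃ 9.08 / 0.5099 ≃ 17.8073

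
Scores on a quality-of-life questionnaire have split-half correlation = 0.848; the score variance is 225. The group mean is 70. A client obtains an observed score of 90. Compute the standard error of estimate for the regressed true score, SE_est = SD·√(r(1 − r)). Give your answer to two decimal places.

4.12

SD = √225 = 15.0000
Spearman-Brown: r = 2(0.848) / (1 + 0.848) = 1.6960 / 1.8480 ≃ 0.9177
SE_est = SD * √(r(1 − r)) = 15.0000 * √0.0755 ≃ 15.0000 * 0.2747 ≃ 4.1212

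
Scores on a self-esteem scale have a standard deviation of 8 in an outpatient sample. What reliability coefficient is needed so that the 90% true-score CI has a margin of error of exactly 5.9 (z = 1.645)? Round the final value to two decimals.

SEM needed = half-width / z = 5.9/1.645 ≃ 3.58663
r = 1 − (SEM / SD)² = 1 − (3.58663 / 8)² ≃ 1 − 0.20100 ≃ 0.79900

0.80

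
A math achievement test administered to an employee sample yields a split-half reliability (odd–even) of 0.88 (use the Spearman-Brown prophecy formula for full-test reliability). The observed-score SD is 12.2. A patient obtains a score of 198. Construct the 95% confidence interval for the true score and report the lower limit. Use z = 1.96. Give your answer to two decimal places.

Full-length reliability (Spearman-Brown) = 2(0.88)/(1+0.88) ≈ 0.936
SEM = 12.200 · √(1 − 0.936) = 12.200 · √0.064 ≈ 12.200 · 0.253 ≈ 3.082
Half-width = 1.96·3.082 ≈ 6.041
Lower limit = 198 − 6.041 ≈ 191.959

191.96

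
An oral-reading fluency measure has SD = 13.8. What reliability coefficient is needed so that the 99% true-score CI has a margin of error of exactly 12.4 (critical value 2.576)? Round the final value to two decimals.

0.88

SEM needed = half-width / z = 12.4/2.576 ≃ 4.8137
Required reliability = 1 − (SEM/SD)² = 1 − 0.1217 ≃ 0.8783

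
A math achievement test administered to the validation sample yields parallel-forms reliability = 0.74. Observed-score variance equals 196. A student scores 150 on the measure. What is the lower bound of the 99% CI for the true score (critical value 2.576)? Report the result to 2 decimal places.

131.61

SD = √196 ≃ 14.00000
The standard error of measurement is 14.00000·√(1 − 0.74000) ≃ 14.00000·0.50990 ≃ 7.13863.
Half-width = 2.576·7.13863 ≃ 18.38910
Lower bound: 150 − 18.38910 = 131.61090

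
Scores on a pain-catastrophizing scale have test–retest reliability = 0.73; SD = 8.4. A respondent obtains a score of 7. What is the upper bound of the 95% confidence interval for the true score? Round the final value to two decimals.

15.55

SEM = 8.4000 · √(1 − 0.7300) = 8.4000 · √0.2700 ≈ 8.4000 · 0.5196 ≈ 4.3648
Half-width = 1.96·4.3648 ≈ 8.5549
Upper bound: 7 + 8.5549 = 15.5549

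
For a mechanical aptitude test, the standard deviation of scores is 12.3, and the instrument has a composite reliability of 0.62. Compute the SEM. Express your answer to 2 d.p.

The standard error of measurement is 12.300*√(1 − 0.620) ≃ 12.300*0.616 ≃ 7.582.

7.58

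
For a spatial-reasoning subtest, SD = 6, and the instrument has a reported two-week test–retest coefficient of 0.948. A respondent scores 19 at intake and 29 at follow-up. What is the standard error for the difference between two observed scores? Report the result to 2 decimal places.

The standard error of measurement is 6.0000·√(1 − 0.9480) ≈ 6.0000·0.2280 ≈ 1.3682.
SE_diff = √2 · SEM ≈ 1.9349

1.93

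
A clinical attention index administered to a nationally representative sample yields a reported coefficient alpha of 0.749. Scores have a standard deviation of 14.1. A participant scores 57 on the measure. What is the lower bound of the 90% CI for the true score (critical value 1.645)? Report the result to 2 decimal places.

45.38

The standard error of measurement is 14.100×√(1 − 0.749) ≃ 14.100×0.501 ≃ 7.064.
Half-width = 1.645×7.064 ≃ 11.620
Lower limit = 57 − 11.620 ≃ 45.380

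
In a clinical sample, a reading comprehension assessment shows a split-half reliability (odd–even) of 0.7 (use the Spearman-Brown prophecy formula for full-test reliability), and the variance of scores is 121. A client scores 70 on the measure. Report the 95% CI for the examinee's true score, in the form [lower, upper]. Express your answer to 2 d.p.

[60.94, 79.06]

σ = 121^(1/2) = 11.0000
Full-length reliability (Spearman-Brown) = 2(0.7)/(1+0.7) ≈ 0.8235
SEM = 11.0000 * √(1 − 0.8235) = 11.0000 * √0.1765 ≈ 11.0000 * 0.4201 ≈ 4.6209
Half-width = 1.96*4.6209 ≈ 9.0570
95% CI: 70 ± 9.0570 = [60.9430, 79.0570]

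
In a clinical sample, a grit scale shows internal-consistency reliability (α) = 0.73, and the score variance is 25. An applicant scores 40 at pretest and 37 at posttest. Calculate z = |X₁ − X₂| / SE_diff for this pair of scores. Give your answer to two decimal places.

0.82

σ = 25^(1/2) = 5.00000
SEM = 5.00000 · √(1 − 0.73000) = 5.00000 · √0.27000 ≈ 5.00000 · 0.51962 ≈ 2.59808
Standard error of the difference = 2.59808·√2 ≈ 3.67423
z = 3 / 3.67423 ≈ 0.81650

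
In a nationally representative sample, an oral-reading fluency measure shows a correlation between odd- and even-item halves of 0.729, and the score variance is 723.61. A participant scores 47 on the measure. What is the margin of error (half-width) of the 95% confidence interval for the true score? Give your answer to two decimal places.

20.87

SD = √723.61 = 26.900
r_full = 2·0.729 / (1 + 0.729) ≃ 0.843
SEM = 26.900 · √(1 − 0.843) = 26.900 · √0.157 ≃ 26.900 · 0.396 ≃ 10.650
1.96 · SEM ≃ 20.874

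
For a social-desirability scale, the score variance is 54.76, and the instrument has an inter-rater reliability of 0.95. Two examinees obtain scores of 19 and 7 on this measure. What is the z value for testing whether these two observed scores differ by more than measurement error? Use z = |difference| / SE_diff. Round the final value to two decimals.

SD = √54.76 = 7.40000
SEM = 7.40000 × √(1 − 0.95000) = 7.40000 × √0.05000 ≃ 7.40000 × 0.22361 ≃ 1.65469
SE_diff = SEM × √2 ≃ 1.65469 × 1.41421 ≃ 2.34009
z = 12 / 2.34009 ≃ 5.12802

5.13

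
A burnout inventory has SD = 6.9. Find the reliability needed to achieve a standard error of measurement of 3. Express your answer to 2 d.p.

0.81

r = 1 − (SEM / SD)² = 1 − (3.00000 / 6.9)² ≈ 1 − 0.18904 ≈ 0.81096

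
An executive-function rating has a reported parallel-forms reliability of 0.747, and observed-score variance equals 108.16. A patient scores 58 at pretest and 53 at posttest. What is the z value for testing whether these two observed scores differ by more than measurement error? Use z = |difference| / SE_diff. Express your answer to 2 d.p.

0.68

SD = √108.16 = 10.400
SEM = 10.400 · √(1 − 0.747) = 10.400 · √0.253 ≈ 10.400 · 0.503 ≈ 5.231
SE_diff = SEM · √2 ≈ 5.231 · 1.414 ≈ 7.398
z = 5 / 7.398 ≈ 0.676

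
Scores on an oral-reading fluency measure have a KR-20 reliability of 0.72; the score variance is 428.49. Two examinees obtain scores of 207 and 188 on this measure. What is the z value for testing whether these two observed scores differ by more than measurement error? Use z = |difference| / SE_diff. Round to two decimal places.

SD = √428.49 ≃ 20.7000
SEM = 20.7000 * √(1 − 0.7200) = 20.7000 * √0.2800 ≃ 20.7000 * 0.5292 ≃ 10.9534
SE_diff = SEM * √2 ≃ 10.9534 * 1.4142 ≃ 15.4905
z = 19 / 15.4905 ≃ 1.2266

1.23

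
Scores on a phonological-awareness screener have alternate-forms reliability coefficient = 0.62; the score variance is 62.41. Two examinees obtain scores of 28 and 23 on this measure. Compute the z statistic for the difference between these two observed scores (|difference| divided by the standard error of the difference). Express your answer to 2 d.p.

0.73

SD = √62.41 ≃ 7.900
SEM = 7.900 × √(1 − 0.620) = 7.900 × √0.380 ≃ 7.900 × 0.616 ≃ 4.870
Standard error of the difference = 4.870·√2 ≃ 6.887
z = |28 − 23| / 6.887 = 5 / 6.887 ≃ 0.726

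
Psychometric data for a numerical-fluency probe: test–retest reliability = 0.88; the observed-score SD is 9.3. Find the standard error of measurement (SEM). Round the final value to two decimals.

SEM = 9.3000 · √(1 − 0.8800) = 9.3000 · √0.1200 ≈ 9.3000 · 0.3464 ≈ 3.2216

3.22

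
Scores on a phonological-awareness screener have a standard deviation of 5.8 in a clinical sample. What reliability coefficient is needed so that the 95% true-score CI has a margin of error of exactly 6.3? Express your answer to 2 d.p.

Required SEM = 6.3 / 1.96 ≈ 3.21429
r = 1 − (3.21429/5.8)² ≈ 1 − 0.30712 ≈ 0.69288

0.69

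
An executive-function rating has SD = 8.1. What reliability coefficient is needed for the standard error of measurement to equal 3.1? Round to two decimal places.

0.85

r = 1 − (SEM / SD)² = 1 − (3.100 / 8.1)² ≈ 1 − 0.146 ≈ 0.854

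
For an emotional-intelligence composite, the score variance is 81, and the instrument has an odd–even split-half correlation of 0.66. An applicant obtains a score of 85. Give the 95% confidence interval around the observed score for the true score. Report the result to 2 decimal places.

SD = √81 = 9.0000
Spearman-Brown: r = 2(0.66) / (1 + 0.66) = 1.3200 / 1.6600 ≈ 0.7952
SEM = 9.0000 · √(1 − 0.7952) = 9.0000 · √0.2048 ≈ 9.0000 · 0.4526 ≈ 4.0731
Margin = 1.96 · 4.0731 ≈ 7.9833
Interval: (77.0167, 92.9833)

[77.02, 92.98]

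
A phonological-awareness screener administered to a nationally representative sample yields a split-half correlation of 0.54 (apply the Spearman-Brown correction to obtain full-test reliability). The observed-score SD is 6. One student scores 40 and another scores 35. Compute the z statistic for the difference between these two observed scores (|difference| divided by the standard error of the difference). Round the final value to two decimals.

Full-length reliability (Spearman-Brown) = 2(0.54)/(1+0.54) ≈ 0.701
SEM = 6.000 · √(1 − 0.701) = 6.000 · √0.299 ≈ 6.000 · 0.547 ≈ 3.279
SE_diff = SEM · √2 ≈ 3.279 · 1.414 ≈ 4.638
z = 5 / 4.638 ≈ 1.078

1.08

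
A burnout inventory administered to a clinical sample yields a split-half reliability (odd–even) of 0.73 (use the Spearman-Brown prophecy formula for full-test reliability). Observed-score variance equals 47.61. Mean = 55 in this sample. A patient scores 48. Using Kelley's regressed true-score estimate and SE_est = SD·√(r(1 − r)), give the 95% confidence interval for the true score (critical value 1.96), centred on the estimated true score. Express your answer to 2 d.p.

σ = 47.61^(1/2) = 6.90000
Spearman-Brown: r = 2(0.73) / (1 + 0.73) = 1.46000 / 1.73000 ≈ 0.84393
T̂ = r·X + (1 − r)·M = 0.84393×48 + 0.15607×55 ≈ 40.50867 + 8.58382 ≈ 49.09249
SE_est = 6.90000×√(0.84393×0.15607) ≈ 2.50416
CI = 49.09249 ± 1.96 × 2.50416 → [44.18434, 54.00063]

[44.18, 54.00]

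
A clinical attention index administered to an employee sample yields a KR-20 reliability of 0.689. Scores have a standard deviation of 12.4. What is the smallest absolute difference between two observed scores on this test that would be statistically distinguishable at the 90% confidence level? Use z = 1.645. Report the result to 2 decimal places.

SEM = 12.40000 * √(1 − 0.68900) = 12.40000 * √0.31100 ≈ 12.40000 * 0.55767 ≈ 6.91515
SE_diff = √2 * SEM ≈ 9.77951
Minimum reliable difference = 1.645 * SE_diff ≈ 1.645 * 9.77951 ≈ 16.08729

16.09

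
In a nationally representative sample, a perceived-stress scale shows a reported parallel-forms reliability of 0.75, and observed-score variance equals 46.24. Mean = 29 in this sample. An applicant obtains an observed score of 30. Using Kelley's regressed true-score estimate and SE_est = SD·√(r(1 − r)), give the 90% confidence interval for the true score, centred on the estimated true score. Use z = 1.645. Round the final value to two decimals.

[24.91, 34.59]

SD = √46.24 = 6.80000
T̂ = r·X + (1 − r)·M = 0.75000*30 + 0.25000*29 = 22.50000 + 7.25000 ≈ 29.75000
SE_est = SD * √(r(1 − r)) = 6.80000 * √0.18750 ≈ 6.80000 * 0.43301 ≈ 2.94449
CI = 29.75000 ± 1.645 * 2.94449 → [24.90632, 34.59368]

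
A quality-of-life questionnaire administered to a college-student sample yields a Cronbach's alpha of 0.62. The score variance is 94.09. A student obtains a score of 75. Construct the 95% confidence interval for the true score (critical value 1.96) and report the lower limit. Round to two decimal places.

63.28

σ = 94.09^(1/2) = 9.7000
SEM = 9.7000 * √(1 − 0.6200) = 9.7000 * √0.3800 ≈ 9.7000 * 0.6164 ≈ 5.9795
1.96 * SEM ≈ 11.7198
Lower bound: 75 − 11.7198 = 63.2802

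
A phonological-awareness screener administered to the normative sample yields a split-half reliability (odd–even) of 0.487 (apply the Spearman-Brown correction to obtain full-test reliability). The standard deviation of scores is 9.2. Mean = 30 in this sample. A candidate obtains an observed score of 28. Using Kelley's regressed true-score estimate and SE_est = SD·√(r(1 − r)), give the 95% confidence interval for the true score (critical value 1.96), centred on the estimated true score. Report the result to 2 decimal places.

[20.12, 37.26]

Spearman-Brown: r = 2(0.487) / (1 + 0.487) = 0.9740 / 1.4870 ≈ 0.6550
T̂ = 0.6550(28) + 0.3450(30) ≈ 28.6900
SE_est = 9.2000×√(0.6550×0.3450) ≈ 4.3734
95% CI: 28.6900 ± 8.5718 ≈ (20.1182, 37.2618)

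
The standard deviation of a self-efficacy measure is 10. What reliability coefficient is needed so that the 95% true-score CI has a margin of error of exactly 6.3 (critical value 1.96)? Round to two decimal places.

0.90

Required SEM = 6.3 / 1.96 ≈ 3.214
r = 1 − (3.214/10)² ≈ 1 − 0.103 ≈ 0.897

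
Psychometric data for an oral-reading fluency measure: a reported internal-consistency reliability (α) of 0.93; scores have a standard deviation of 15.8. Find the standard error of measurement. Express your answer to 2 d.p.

4.18

The standard error of measurement is 15.8000×√(1 − 0.9300) ≈ 15.8000×0.2646 ≈ 4.1803.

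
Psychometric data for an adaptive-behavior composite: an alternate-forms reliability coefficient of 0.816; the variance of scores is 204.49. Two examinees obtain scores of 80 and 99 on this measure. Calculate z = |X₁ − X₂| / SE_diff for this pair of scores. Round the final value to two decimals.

SD = √204.49 ≈ 14.300
The standard error of measurement is 14.300*√(1 − 0.816) ≈ 14.300*0.429 ≈ 6.134.
Standard error of the difference = 6.134·√2 ≈ 8.675
z = 19 / 8.675 ≈ 2.190

2.19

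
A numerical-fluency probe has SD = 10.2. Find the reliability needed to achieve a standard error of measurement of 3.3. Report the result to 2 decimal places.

0.90

Required reliability = 1 − (SEM/SD)² = 1 − 0.105 ≈ 0.895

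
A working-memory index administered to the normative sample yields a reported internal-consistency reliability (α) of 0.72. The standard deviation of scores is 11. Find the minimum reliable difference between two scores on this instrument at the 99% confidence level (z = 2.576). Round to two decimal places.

21.20

SEM = 11.0000*√(1 − 0.7200) ≈ 5.8207
SE_diff = SEM * √2 ≈ 5.8207 * 1.4142 ≈ 8.2316
Minimum reliable difference = 2.576 * SE_diff ≈ 2.576 * 8.2316 ≈ 21.2047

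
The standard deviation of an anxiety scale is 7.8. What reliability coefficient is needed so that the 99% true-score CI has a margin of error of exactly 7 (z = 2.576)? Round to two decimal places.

0.88

SEM needed = half-width / z = 7/2.576 ≈ 2.717
Required reliability = 1 − (SEM/SD)² = 1 − 0.121 ≈ 0.879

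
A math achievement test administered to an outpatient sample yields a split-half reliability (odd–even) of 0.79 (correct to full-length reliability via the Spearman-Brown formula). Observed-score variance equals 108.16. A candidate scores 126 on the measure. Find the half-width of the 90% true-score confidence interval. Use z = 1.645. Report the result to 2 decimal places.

SD = √108.16 ≈ 10.400
Spearman-Brown: r = 2(0.79) / (1 + 0.79) = 1.580 / 1.790 ≈ 0.883
SEM = 10.400*√(1 − 0.883) ≈ 3.562
1.645 * SEM ≈ 5.860

5.86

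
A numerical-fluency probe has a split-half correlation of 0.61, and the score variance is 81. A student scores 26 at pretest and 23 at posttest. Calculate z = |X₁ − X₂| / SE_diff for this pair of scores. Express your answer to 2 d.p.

0.48

SD = √81 = 9.0000
Spearman-Brown: r = 2(0.61) / (1 + 0.61) = 1.2200 / 1.6100 ≈ 0.7578
The standard error of measurement is 9.0000×√(1 − 0.7578) ≈ 9.0000×0.4922 ≈ 4.4296.
SE_diff = √2 × SEM ≈ 6.2644
z = |26 − 23| / 6.2644 = 3 / 6.2644 ≈ 0.4789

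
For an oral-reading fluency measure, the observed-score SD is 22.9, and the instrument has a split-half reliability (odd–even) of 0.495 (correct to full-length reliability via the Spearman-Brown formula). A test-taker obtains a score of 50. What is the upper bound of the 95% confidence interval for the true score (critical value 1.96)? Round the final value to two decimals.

r_full = 2·0.495 / (1 + 0.495) ≈ 0.662
SEM = 22.900 · √(1 − 0.662) = 22.900 · √0.338 ≈ 22.900 · 0.581 ≈ 13.309
Margin = 1.96 · 13.309 ≈ 26.087
Upper bound: 50 + 26.087 = 76.087

76.09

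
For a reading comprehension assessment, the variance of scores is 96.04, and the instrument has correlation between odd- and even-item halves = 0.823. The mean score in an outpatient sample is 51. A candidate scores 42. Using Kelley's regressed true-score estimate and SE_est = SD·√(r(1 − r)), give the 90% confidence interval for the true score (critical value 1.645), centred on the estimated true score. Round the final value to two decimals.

SD = √96.04 = 9.8000
Full-length reliability (Spearman-Brown) = 2(0.823)/(1+0.823) ≈ 0.9029
T̂ = r·X + (1 − r)·M = 0.9029*42 + 0.0971*51 ≈ 37.9221 + 4.9517 ≈ 42.8738
SE_est = SD * √(r(1 − r)) = 9.8000 * √0.0877 ≈ 9.8000 * 0.2961 ≈ 2.9016
CI = 42.8738 ± 1.645 * 2.9016 → [38.1007, 47.6470]

[38.10, 47.65]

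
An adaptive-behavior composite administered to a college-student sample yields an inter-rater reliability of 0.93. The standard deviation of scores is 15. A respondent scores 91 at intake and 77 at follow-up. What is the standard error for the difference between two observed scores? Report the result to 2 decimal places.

5.61

SEM = 15.000 · √(1 − 0.930) = 15.000 · √0.070 ≃ 15.000 · 0.265 ≃ 3.969
SE_diff = SEM · √2 ≃ 3.969 · 1.414 ≃ 5.612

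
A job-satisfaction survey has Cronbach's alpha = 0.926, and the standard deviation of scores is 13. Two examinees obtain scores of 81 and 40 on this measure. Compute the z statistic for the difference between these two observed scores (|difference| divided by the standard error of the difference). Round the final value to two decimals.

8.20

SEM = 13.000·√(1 − 0.926) ≈ 3.536
Standard error of the difference = 3.536·√2 ≈ 5.001
z = |81 − 40| / 5.001 = 41 / 5.001 ≈ 8.198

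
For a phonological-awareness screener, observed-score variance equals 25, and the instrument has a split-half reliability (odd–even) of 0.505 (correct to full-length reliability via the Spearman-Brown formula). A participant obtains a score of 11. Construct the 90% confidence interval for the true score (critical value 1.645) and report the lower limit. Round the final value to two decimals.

σ = 25^(1/2) = 5.000
Full-length reliability (Spearman-Brown) = 2(0.505)/(1+0.505) ≃ 0.671
The standard error of measurement is 5.000×√(1 − 0.671) ≃ 5.000×0.574 ≃ 2.868.
1.645 × SEM ≃ 4.717
Lower limit = 11 − 4.717 ≃ 6.283

6.28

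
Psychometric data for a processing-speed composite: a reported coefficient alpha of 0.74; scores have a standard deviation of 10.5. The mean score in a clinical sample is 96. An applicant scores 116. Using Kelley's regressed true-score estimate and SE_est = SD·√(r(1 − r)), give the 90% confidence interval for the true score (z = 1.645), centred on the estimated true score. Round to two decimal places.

Estimated true score = 0.7400×116 + (1 − 0.7400)×96 ≃ 110.8000
SE_est = SD × √(r(1 − r)) = 10.5000 × √0.1924 ≃ 10.5000 × 0.4386 ≃ 4.6057
90% CI: 110.8000 ± 7.5763 ≃ (103.2237, 118.3763)

[103.22, 118.38]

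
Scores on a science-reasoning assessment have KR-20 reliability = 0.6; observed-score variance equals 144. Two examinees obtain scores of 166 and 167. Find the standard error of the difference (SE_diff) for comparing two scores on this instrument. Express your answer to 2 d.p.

10.73

SD = √144 = 12.000
SEM = 12.000*√(1 − 0.600) ≃ 7.589
SE_diff = √2 * SEM ≃ 10.733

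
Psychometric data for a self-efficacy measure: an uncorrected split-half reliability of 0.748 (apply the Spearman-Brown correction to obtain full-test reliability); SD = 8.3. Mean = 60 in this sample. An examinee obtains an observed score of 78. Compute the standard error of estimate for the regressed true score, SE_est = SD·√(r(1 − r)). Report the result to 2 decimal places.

Spearman-Brown: r = 2(0.748) / (1 + 0.748) = 1.49600 / 1.74800 ≃ 0.85584
SE_est = SD × √(r(1 − r)) = 8.30000 × √0.12338 ≃ 8.30000 × 0.35126 ≃ 2.91543

2.92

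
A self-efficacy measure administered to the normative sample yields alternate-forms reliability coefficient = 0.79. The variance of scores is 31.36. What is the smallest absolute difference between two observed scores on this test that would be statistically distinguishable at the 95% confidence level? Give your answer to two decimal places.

7.11

σ = 31.36^(1/2) = 5.600
SEM = 5.600 * √(1 − 0.790) = 5.600 * √0.210 ≈ 5.600 * 0.458 ≈ 2.566
SE_diff = SEM * √2 ≈ 2.566 * 1.414 ≈ 3.629
Minimum reliable difference = 1.96 * SE_diff ≈ 1.96 * 3.629 ≈ 7.113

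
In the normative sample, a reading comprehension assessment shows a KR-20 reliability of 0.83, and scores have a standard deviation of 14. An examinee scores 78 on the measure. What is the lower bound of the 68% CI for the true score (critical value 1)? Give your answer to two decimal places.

The standard error of measurement is 14.000·√(1 − 0.830) ≃ 14.000·0.412 ≃ 5.772.
Margin = 1 · 5.772 ≃ 5.772
Lower bound: 78 − 5.772 = 72.228

72.23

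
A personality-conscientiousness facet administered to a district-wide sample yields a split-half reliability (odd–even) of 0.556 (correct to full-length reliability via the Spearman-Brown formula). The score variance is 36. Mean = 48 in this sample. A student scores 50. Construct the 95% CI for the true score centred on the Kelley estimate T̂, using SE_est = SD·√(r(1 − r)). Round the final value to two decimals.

[44.12, 54.74]

σ = 36^(1/2) = 6.00000
Spearman-Brown: r = 2(0.556) / (1 + 0.556) = 1.11200 / 1.55600 ≃ 0.71465
T̂ = 0.71465(50) + 0.28535(48) ≃ 49.42931
SE_est = 6.00000·√(0.71465·0.28535) ≃ 2.70948
CI = 49.42931 ± 1.96 · 2.70948 → [44.11873, 54.73988]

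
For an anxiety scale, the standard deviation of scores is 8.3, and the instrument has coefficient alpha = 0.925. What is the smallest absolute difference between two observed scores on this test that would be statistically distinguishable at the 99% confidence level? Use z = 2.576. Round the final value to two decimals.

8.28

The standard error of measurement is 8.3000*√(1 − 0.9250) ≃ 8.3000*0.2739 ≃ 2.2730.
SE_diff = SEM * √2 ≃ 2.2730 * 1.4142 ≃ 3.2146
Smallest detectable difference = 2.576*3.2146 ≃ 8.2807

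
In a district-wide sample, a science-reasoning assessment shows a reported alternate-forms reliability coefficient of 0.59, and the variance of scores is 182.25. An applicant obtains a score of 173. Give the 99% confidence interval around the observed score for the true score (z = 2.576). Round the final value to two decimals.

SD = √182.25 ≈ 13.500
SEM = 13.500*√(1 − 0.590) ≈ 8.644
Margin = 2.576 * 8.644 ≈ 22.268
CI = 173 ± 22.268 → [150.732, 195.268]

[150.73, 195.27]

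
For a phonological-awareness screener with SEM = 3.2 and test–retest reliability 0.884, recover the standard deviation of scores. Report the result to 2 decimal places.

SD = SEM / √(1 − r) = 3.2 / √0.11600 ≈ 3.2 / 0.34059 ≈ 9.39552

9.40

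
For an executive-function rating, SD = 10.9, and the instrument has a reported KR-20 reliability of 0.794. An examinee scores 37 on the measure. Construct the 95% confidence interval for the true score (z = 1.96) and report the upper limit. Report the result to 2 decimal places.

The standard error of measurement is 10.9000*√(1 − 0.7940) ≈ 10.9000*0.4539 ≈ 4.9472.
1.96 * SEM ≈ 9.6965
Upper bound: 37 + 9.6965 = 46.6965

46.70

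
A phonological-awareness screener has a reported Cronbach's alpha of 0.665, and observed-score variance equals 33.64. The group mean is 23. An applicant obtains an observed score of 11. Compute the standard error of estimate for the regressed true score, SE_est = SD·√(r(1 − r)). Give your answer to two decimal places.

2.74

σ = 33.64^(1/2) = 5.80000
SE_est = SD · √(r(1 − r)) = 5.80000 · √0.22278 ≈ 5.80000 · 0.47199 ≈ 2.73754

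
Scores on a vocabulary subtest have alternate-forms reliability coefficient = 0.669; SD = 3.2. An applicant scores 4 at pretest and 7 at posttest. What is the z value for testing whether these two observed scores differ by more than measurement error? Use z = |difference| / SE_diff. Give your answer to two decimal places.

SEM = 3.2000 * √(1 − 0.6690) = 3.2000 * √0.3310 ≈ 3.2000 * 0.5753 ≈ 1.8410
Standard error of the difference = 1.8410·√2 ≈ 2.6036
z = |4 − 7| / 2.6036 = 3 / 2.6036 ≈ 1.1522

1.15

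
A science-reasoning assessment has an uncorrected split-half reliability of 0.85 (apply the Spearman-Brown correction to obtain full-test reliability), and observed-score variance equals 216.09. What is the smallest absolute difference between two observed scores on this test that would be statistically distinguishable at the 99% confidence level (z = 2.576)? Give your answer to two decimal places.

σ = 216.09^(1/2) = 14.70000
Spearman-Brown: r = 2(0.85) / (1 + 0.85) = 1.70000 / 1.85000 ≈ 0.91892
SEM = 14.70000 × √(1 − 0.91892) = 14.70000 × √0.08108 ≈ 14.70000 × 0.28475 ≈ 4.18579
SE_diff = SEM × √2 ≈ 4.18579 × 1.41421 ≈ 5.91960
Minimum reliable difference = 2.576 × SE_diff ≈ 2.576 × 5.91960 ≈ 15.24888

15.25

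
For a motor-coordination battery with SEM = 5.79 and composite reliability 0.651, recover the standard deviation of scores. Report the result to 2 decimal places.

9.80

SD = SEM / √(1 − r) = 5.79 / √0.3490 ≈ 5.79 / 0.5908 ≈ 9.8009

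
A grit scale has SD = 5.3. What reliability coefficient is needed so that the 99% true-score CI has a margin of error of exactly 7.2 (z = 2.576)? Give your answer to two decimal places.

SEM needed = half-width / z = 7.2/2.576 ≈ 2.7950
r = 1 − (2.7950/5.3)² ≈ 1 − 0.2781 ≈ 0.7219

0.72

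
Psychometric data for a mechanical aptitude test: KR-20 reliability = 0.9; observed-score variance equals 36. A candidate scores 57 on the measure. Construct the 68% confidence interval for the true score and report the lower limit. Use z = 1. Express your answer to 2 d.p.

55.10

SD = √36 = 6.000
SEM = 6.000×√(1 − 0.900) ≃ 1.897
Margin = 1 × 1.897 ≃ 1.897
Lower limit = 57 − 1.897 ≃ 55.103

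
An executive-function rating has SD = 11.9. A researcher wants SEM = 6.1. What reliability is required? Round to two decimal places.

0.74

r = 1 − (6.100/11.9)² ≈ 1 − 0.263 ≈ 0.737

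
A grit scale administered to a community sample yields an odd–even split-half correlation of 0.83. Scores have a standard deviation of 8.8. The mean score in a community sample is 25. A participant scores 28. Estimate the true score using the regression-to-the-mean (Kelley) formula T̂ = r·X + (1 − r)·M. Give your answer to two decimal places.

27.72

Full-length reliability (Spearman-Brown) = 2(0.83)/(1+0.83) ≃ 0.907
T̂ = r·X + (1 − r)·M = 0.907·28 + 0.093·25 ≃ 25.399 + 2.322 ≃ 27.721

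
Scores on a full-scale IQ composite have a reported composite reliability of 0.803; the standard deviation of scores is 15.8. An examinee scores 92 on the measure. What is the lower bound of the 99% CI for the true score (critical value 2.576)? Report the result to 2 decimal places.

73.94

SEM = 15.8000 × √(1 − 0.8030) = 15.8000 × √0.1970 ≈ 15.8000 × 0.4438 ≈ 7.0128
Margin = 2.576 × 7.0128 ≈ 18.0649
Lower bound: 92 − 18.0649 = 73.9351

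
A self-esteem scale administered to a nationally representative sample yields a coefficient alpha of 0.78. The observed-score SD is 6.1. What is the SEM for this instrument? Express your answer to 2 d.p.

SEM = 6.1000·√(1 − 0.7800) ≈ 2.8612

2.86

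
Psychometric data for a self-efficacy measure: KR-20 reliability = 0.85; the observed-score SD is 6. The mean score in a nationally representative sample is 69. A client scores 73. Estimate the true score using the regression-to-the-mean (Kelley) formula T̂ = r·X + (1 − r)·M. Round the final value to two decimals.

Estimated true score = 0.850×73 + (1 − 0.850)×69 ≃ 72.400

72.40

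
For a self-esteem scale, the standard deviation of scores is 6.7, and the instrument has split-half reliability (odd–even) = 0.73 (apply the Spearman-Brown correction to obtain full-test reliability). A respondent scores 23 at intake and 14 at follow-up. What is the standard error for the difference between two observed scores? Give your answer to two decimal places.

3.74

Spearman-Brown: r = 2(0.73) / (1 + 0.73) = 1.4600 / 1.7300 ≃ 0.8439
SEM = 6.7000 * √(1 − 0.8439) = 6.7000 * √0.1561 ≃ 6.7000 * 0.3951 ≃ 2.6469
SE_diff = √2 * SEM ≃ 3.7432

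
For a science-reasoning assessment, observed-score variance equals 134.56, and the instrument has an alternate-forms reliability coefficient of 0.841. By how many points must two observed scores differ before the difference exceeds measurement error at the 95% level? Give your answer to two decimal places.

σ = 134.56^(1/2) = 11.600
SEM = 11.600*√(1 − 0.841) ≈ 4.625
SE_diff = SEM * √2 ≈ 4.625 * 1.414 ≈ 6.541
Minimum reliable difference = 1.96 * SE_diff ≈ 1.96 * 6.541 ≈ 12.821

12.82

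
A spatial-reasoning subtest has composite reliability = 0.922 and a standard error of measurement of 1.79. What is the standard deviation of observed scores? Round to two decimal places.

SD = 1.79 / √(1 − 0.922) ≈ 6.40923

6.41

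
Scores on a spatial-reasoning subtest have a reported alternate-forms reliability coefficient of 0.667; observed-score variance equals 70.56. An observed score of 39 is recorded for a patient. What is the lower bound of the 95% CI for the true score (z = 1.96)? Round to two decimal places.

29.50

SD = √70.56 ≈ 8.40000
SEM = 8.40000*√(1 − 0.66700) ≈ 4.84732
Margin = 1.96 * 4.84732 ≈ 9.50074
Lower limit = 39 − 9.50074 ≈ 29.49926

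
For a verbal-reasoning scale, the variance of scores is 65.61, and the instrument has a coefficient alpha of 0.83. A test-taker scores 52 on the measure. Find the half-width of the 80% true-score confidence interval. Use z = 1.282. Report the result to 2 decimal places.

4.28

σ = 65.61^(1/2) = 8.10000
SEM = 8.10000 · √(1 − 0.83000) = 8.10000 · √0.17000 ≈ 8.10000 · 0.41231 ≈ 3.33972
Half-width = 1.282·3.33972 ≈ 4.28152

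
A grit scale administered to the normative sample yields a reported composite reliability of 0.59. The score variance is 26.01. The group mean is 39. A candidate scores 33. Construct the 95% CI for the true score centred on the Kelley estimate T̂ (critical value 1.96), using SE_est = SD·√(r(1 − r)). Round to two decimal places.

SD = √26.01 ≈ 5.100
T̂ = r·X + (1 − r)·M = 0.590*33 + 0.410*39 = 19.470 + 15.990 ≈ 35.460
SE_est = 5.100*√(0.590*0.410) ≈ 2.508
CI = 35.460 ± 1.96 * 2.508 → [30.544, 40.376]

[30.54, 40.38]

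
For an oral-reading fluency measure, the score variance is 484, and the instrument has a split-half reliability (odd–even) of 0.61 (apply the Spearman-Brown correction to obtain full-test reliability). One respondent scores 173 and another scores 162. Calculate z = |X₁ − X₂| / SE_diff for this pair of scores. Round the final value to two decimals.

SD = √484 = 22.000
Spearman-Brown: r = 2(0.61) / (1 + 0.61) = 1.220 / 1.610 ≈ 0.758
SEM = 22.000×√(1 − 0.758) ≈ 10.828
Standard error of the difference = 10.828·√2 ≈ 15.313
z = 11 / 15.313 ≈ 0.718

0.72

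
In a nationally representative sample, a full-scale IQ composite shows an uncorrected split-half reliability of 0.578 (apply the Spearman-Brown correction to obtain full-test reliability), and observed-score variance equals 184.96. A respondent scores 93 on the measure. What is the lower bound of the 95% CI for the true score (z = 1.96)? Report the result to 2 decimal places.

SD = √184.96 = 13.600
Full-length reliability (Spearman-Brown) = 2(0.578)/(1+0.578) ≈ 0.733
SEM = 13.600×√(1 − 0.733) ≈ 7.033
Margin = 1.96 × 7.033 ≈ 13.785
Lower limit = 93 − 13.785 ≈ 79.215

79.22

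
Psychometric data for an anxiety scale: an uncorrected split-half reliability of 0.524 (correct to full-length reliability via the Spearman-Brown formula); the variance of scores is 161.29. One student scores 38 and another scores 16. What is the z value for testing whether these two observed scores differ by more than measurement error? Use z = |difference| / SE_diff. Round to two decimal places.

2.19

SD = √161.29 = 12.7000
Spearman-Brown: r = 2(0.524) / (1 + 0.524) = 1.0480 / 1.5240 ≃ 0.6877
SEM = 12.7000 · √(1 − 0.6877) = 12.7000 · √0.3123 ≃ 12.7000 · 0.5589 ≃ 7.0977
SE_diff = √2 · SEM ≃ 10.0376
z = |38 − 16| / 10.0376 = 22 / 10.0376 ≃ 2.1918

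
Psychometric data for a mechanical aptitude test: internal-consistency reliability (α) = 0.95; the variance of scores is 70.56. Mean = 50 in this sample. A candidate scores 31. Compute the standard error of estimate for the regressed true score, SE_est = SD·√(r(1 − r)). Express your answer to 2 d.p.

1.83

σ = 70.56^(1/2) = 8.4000
SE_est = SD · √(r(1 − r)) = 8.4000 · √0.0475 ≈ 8.4000 · 0.2179 ≈ 1.8307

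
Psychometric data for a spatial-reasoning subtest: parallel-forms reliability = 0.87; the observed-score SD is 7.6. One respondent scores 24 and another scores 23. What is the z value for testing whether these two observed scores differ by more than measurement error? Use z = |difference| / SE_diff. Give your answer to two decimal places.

SEM = 7.600 × √(1 − 0.870) = 7.600 × √0.130 ≈ 7.600 × 0.361 ≈ 2.740
SE_diff = SEM × √2 ≈ 2.740 × 1.414 ≈ 3.875
z = |24 − 23| / 3.875 = 1 / 3.875 ≈ 0.258

0.26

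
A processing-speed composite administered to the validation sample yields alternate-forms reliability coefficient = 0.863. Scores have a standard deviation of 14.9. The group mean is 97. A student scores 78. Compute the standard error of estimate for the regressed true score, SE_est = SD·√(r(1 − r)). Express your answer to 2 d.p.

5.12

SE_est = 14.9000·√[r(1 − r)] ≈ 5.1233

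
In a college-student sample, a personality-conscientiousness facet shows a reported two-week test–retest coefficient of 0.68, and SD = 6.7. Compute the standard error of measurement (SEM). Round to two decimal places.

The standard error of measurement is 6.700·√(1 − 0.680) ≈ 6.700·0.566 ≈ 3.790.

3.79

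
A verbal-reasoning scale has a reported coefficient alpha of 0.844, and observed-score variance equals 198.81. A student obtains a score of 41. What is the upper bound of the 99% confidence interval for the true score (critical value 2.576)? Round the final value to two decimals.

σ = 198.81^(1/2) = 14.1000
The standard error of measurement is 14.1000*√(1 − 0.8440) ≃ 14.1000*0.3950 ≃ 5.5691.
2.576 * SEM ≃ 14.3459
Upper limit = 41 + 14.3459 ≃ 55.3459

55.35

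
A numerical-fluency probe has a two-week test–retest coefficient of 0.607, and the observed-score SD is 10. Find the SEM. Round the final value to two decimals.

The standard error of measurement is 10.0000*√(1 − 0.6070) ≈ 10.0000*0.6269 ≈ 6.2690.

6.27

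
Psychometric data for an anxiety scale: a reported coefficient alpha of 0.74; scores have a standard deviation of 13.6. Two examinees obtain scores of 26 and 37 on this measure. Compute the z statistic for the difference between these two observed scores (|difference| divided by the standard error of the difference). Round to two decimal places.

1.12

SEM = 13.6000 × √(1 − 0.7400) = 13.6000 × √0.2600 ≃ 13.6000 × 0.5099 ≃ 6.9347
Standard error of the difference = 6.9347·√2 ≃ 9.8071
z = 11 / 9.8071 ≃ 1.1216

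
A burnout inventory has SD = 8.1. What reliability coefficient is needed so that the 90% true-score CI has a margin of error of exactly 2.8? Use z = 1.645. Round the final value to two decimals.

0.96

SEM needed = half-width / z = 2.8/1.645 ≃ 1.7021
r = 1 − (1.7021/8.1)² ≃ 1 − 0.0442 ≃ 0.9558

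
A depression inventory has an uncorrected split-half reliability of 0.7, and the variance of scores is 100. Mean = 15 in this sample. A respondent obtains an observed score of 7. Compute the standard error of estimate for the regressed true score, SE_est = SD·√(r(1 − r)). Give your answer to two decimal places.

σ = 100^(1/2) = 10.00000
Spearman-Brown: r = 2(0.7) / (1 + 0.7) = 1.40000 / 1.70000 ≈ 0.82353
SE_est = 10.00000·√[r(1 − r)] ≈ 3.81220

3.81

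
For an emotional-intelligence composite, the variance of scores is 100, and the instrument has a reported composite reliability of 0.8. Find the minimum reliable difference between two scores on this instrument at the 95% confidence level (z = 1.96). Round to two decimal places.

12.40

SD = √100 ≃ 10.00000
The standard error of measurement is 10.00000*√(1 − 0.80000) ≃ 10.00000*0.44721 ≃ 4.47214.
Standard error of the difference = 4.47214·√2 ≃ 6.32456
Smallest detectable difference = 1.96*6.32456 ≃ 12.39613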